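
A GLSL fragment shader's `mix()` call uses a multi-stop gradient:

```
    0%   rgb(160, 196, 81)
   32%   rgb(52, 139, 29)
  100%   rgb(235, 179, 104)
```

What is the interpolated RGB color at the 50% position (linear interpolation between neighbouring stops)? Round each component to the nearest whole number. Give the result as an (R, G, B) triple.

50% lies between the 32% and 100% stops, so the local fraction is t = (50 − 32)/(100 − 32) = 18/68 ≈ 0.2647.
R = 52 + 0.2647 × (235 − 52) = 100.44 → 100
G = 139 + 0.2647 × (179 − 139) = 149.588 → 150
B = 29 + 0.2647 × (104 − 29) = 48.852 → 49

(100, 150, 49)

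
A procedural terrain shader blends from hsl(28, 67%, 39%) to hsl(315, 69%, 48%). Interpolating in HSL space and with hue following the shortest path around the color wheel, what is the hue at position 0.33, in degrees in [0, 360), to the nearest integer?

Hue: 315 − 28 = 287°, but |287| > 180 so the shorter arc goes the other way: Δh = 287 − 360 = -73°.
H = 28 + 0.33 × (-73) = 3.91 → 4°

4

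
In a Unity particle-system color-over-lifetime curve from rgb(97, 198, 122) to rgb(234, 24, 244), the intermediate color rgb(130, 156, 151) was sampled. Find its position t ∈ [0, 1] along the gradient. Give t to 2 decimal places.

0.24

Invert the lerp on the G channel (largest span, 174): t = (156 − 198) / (24 − 198) = -42/-174 = 0.24138.
Check on R: (130 − 97)/(234 − 97) = 0.2409 ✓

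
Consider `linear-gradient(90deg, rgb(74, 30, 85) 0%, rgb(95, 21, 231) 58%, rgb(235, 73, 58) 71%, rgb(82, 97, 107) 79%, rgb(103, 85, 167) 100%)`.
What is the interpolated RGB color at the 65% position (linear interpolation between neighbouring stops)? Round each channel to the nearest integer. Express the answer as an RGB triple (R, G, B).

(170, 49, 138)

65% lies between the 58% and 71% stops, so the local fraction is t = (65 − 58)/(71 − 58) = 7/13 ≈ 0.5385.
R = 95 + 0.5385 × (235 − 95) = 170.39 → 170
G = 21 + 0.5385 × (73 − 21) = 49.002 → 49
B = 231 + 0.5385 × (58 − 231) = 137.839 → 138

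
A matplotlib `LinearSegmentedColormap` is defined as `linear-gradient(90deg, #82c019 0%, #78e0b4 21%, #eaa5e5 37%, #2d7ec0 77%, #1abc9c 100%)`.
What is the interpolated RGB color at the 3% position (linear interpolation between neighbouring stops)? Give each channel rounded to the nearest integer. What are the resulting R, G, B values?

3% lies between the 0% and 21% stops, so the local fraction is t = (3 − 0)/(21 − 0) = 3/21 ≈ 0.1429.
#82c019 → (130, 192, 25); #78e0b4 → (120, 224, 180).
R = 130 + 0.1429 × (120 − 130) = 128.571 → 129
G = 192 + 0.1429 × (224 − 192) = 196.573 → 197
B = 25 + 0.1429 × (180 − 25) = 47.15 → 47

(129, 197, 47)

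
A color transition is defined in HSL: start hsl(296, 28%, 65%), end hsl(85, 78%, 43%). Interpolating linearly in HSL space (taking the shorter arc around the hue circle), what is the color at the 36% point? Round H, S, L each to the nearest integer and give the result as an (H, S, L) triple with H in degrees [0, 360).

Hue: 85 − 296 = -211°, but |-211| > 180 so the shorter arc goes the other way: Δh = -211 + 360 = 149°.
H = 296 + 0.36 × (149) = 349.64 → 350°
S = 28 + 0.36 × (78 − 28) = 46 → 46%
L = 65 + 0.36 × (43 − 65) = 57.08 → 57%

(350, 46, 57)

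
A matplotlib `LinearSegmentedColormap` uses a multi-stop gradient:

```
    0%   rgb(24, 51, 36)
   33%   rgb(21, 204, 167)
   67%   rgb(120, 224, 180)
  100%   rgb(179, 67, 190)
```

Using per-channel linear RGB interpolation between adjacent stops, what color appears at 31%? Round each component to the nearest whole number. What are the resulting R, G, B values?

(21, 195, 159)

31% lies between the 0% and 33% stops, so the local fraction is t = (31 − 0)/(33 − 0) = 31/33 ≈ 0.9394.
R = 24 + 0.9394 × (21 − 24) = 21.182 → 21
G = 51 + 0.9394 × (204 − 51) = 194.728 → 195
B = 36 + 0.9394 × (167 − 36) = 159.061 → 159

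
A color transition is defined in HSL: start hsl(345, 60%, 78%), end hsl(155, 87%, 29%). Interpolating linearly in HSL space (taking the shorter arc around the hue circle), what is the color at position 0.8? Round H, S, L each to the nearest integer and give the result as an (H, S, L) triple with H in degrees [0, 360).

Hue: 155 − 345 = -190°, but |-190| > 180 so the shorter arc goes the other way: Δh = -190 + 360 = 170°.
H = 345 + 0.8 × (170) = 481 → 481 → 481 mod 360 = 121°
S = 60 + 0.8 × (87 − 60) = 81.6 → 82%
L = 78 + 0.8 × (29 − 78) = 38.8 → 39%

(121, 82, 39)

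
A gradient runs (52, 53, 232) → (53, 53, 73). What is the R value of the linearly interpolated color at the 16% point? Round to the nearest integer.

52

R = 52 + 0.16 × (53 − 52) = 52.16 → 52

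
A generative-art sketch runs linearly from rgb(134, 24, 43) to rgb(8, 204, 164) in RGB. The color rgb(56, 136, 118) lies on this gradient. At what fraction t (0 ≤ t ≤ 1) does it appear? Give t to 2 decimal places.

Invert the lerp on the G channel (largest span, 180): t = (136 − 24) / (204 − 24) = 112/180 = 0.62222.
Check on R: (56 − 134)/(8 − 134) = 0.619 ✓

0.62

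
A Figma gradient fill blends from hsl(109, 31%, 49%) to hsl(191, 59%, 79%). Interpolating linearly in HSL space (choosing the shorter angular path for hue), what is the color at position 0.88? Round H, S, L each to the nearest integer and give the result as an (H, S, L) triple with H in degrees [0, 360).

(181, 56, 75)

Hue arc: Δh = 191 − 109 = 82° (|Δh| ≤ 180, already the shorter path).
H = 109 + 0.88 × (82) = 181.16 → 181°
S = 31 + 0.88 × (59 − 31) = 55.64 → 56%
L = 49 + 0.88 × (79 − 49) = 75.4 → 75%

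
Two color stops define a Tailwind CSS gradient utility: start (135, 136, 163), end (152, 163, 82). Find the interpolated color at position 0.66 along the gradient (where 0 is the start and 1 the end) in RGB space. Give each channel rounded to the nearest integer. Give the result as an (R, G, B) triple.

(146, 154, 110)

R = 135 + 0.66 × (152 − 135) = 135 + 0.66 × 17 = 146.22 → 146
G = 136 + 0.66 × (163 − 136) = 136 + 0.66 × 27 = 153.82 → 154
B = 163 + 0.66 × (82 − 163) = 163 + 0.66 × -81 = 109.54 → 110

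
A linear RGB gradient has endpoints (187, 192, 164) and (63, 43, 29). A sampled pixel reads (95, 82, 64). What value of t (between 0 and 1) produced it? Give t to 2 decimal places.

Invert the lerp on the G channel (largest span, 149): t = (82 − 192) / (43 − 192) = -110/-149 = 0.73826.
Check on R: (95 − 187)/(63 − 187) = 0.7419 ✓

0.74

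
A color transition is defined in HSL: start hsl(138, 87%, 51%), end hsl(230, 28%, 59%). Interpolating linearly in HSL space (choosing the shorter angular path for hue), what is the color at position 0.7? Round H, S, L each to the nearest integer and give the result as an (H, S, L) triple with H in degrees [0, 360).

(202, 46, 57)

Hue arc: Δh = 230 − 138 = 92° (|Δh| ≤ 180, already the shorter path).
H = 138 + 0.7 × (92) = 202.4 → 202°
S = 87 + 0.7 × (28 − 87) = 45.7 → 46%
L = 51 + 0.7 × (59 − 51) = 56.6 → 57%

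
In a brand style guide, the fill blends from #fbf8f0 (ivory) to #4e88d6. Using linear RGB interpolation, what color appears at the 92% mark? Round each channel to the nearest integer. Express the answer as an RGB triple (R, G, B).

#fbf8f0 → (251, 248, 240); #4e88d6 → (78, 136, 214).
92% corresponds to t = 0.92.
R = 251 + 0.92 × (78 − 251) = 251 + 0.92 × -173 = 91.84 → 92
G = 248 + 0.92 × (136 − 248) = 248 + 0.92 × -112 = 144.96 → 145
B = 240 + 0.92 × (214 − 240) = 240 + 0.92 × -26 = 216.08 → 216

(92, 145, 216)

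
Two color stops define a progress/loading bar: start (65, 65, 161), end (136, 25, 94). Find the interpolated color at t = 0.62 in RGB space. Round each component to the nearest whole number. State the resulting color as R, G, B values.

R = 65 + 0.62 × (136 − 65) = 65 + 0.62 × 71 = 109.02 → 109
G = 65 + 0.62 × (25 − 65) = 65 + 0.62 × -40 = 40.2 → 40
B = 161 + 0.62 × (94 − 161) = 161 + 0.62 × -67 = 119.46 → 119

(109, 40, 119)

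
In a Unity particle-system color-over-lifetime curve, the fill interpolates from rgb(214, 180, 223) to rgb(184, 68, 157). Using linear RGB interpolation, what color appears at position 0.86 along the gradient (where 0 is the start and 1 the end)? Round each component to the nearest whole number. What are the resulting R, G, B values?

R = 214 + 0.86 × (184 − 214) = 214 + 0.86 × -30 = 188.2 → 188
G = 180 + 0.86 × (68 − 180) = 180 + 0.86 × -112 = 83.68 → 84
B = 223 + 0.86 × (157 − 223) = 223 + 0.86 × -66 = 166.24 → 166

(188, 84, 166)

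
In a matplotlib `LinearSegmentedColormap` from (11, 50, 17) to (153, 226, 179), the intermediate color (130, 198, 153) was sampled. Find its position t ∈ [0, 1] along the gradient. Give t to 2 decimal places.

0.84

Invert the lerp on the G channel (largest span, 176): t = (198 − 50) / (226 − 50) = 148/176 = 0.84091.
Check on R: (130 − 11)/(153 − 11) = 0.838 ✓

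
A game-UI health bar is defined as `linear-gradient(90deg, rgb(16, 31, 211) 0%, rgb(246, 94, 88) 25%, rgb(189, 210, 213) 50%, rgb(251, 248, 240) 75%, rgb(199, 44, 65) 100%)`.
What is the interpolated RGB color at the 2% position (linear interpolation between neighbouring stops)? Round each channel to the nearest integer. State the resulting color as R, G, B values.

(34, 36, 201)

2% lies between the 0% and 25% stops, so the local fraction is t = (2 − 0)/(25 − 0) = 2/25 ≈ 0.08.
R = 16 + 0.08 × (246 − 16) = 34.4 → 34
G = 31 + 0.08 × (94 − 31) = 36.04 → 36
B = 211 + 0.08 × (88 − 211) = 201.16 → 201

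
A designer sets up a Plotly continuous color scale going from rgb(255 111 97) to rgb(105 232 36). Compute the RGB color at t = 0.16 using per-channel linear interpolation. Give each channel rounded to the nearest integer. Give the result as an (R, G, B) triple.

(231, 130, 87)

R = 255 + 0.16 × (105 − 255) = 255 + 0.16 × -150 = 231 → 231
G = 111 + 0.16 × (232 − 111) = 111 + 0.16 × 121 = 130.36 → 130
B = 97 + 0.16 × (36 − 97) = 97 + 0.16 × -61 = 87.24 → 87
So the blended color is (231, 130, 87), about #e78257.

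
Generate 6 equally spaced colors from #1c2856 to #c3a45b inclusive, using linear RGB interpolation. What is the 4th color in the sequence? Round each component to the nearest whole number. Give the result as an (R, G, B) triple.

(128, 114, 89)

With 6 swatches and endpoints inclusive, swatch 4 sits at t = (4 − 1)/(6 − 1) = 3/5 ≈ 0.6.
#1c2856 → (28, 40, 86); #c3a45b → (195, 164, 91).
R = 28 + 0.6 × (195 − 28) = 128.2 → 128
G = 40 + 0.6 × (164 − 40) = 114.4 → 114
B = 86 + 0.6 × (91 − 86) = 89 → 89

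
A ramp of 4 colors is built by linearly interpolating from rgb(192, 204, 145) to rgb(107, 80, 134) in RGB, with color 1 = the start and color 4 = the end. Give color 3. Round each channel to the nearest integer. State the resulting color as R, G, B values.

(135, 121, 138)

With 4 swatches and endpoints inclusive, swatch 3 sits at t = (3 − 1)/(4 − 1) = 2/3 ≈ 0.6667.
R = 192 + 0.6667 × (107 − 192) = 135.331 → 135
G = 204 + 0.6667 × (80 − 204) = 121.329 → 121
B = 145 + 0.6667 × (134 − 145) = 137.666 → 138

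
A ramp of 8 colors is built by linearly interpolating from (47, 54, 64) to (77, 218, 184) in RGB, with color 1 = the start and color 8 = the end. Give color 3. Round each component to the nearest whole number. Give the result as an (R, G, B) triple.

(56, 101, 98)

With 8 swatches and endpoints inclusive, swatch 3 sits at t = (3 − 1)/(8 − 1) = 2/7 ≈ 0.2857.
R = 47 + 0.2857 × (77 − 47) = 55.571 → 56
G = 54 + 0.2857 × (218 − 54) = 100.855 → 101
B = 64 + 0.2857 × (184 − 64) = 98.284 → 98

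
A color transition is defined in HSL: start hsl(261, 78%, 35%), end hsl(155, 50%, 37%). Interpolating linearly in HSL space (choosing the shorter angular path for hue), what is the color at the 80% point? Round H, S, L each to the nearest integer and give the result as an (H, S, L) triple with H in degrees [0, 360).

Hue arc: Δh = 155 − 261 = -106° (|Δh| ≤ 180, already the shorter path).
H = 261 + 0.8 × (-106) = 176.2 → 176°
S = 78 + 0.8 × (50 − 78) = 55.6 → 56%
L = 35 + 0.8 × (37 − 35) = 36.6 → 37%

(176, 56, 37)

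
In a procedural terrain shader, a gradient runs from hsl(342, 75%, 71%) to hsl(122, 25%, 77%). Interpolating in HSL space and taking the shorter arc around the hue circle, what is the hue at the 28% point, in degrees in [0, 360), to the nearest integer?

Hue: 122 − 342 = -220°, but |-220| > 180 so the shorter arc goes the other way: Δh = -220 + 360 = 140°.
H = 342 + 0.28 × (140) = 381.2 → 381 → 381 mod 360 = 21°

21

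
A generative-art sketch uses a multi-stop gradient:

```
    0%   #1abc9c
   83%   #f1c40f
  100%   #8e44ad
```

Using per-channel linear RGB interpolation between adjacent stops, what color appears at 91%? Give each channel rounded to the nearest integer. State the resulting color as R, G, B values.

91% lies between the 83% and 100% stops, so the local fraction is t = (91 − 83)/(100 − 83) = 8/17 ≈ 0.4706.
#f1c40f → (241, 196, 15); #8e44ad → (142, 68, 173).
R = 241 + 0.4706 × (142 − 241) = 194.411 → 194
G = 196 + 0.4706 × (68 − 196) = 135.763 → 136
B = 15 + 0.4706 × (173 − 15) = 89.355 → 89

(194, 136, 89)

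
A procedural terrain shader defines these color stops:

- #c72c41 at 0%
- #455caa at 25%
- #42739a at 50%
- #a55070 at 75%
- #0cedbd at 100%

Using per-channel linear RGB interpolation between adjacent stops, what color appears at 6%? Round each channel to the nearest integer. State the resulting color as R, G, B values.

(168, 56, 90)

6% lies between the 0% and 25% stops, so the local fraction is t = (6 − 0)/(25 − 0) = 6/25 ≈ 0.24.
#c72c41 → (199, 44, 65); #455caa → (69, 92, 170).
R = 199 + 0.24 × (69 − 199) = 167.8 → 168
G = 44 + 0.24 × (92 − 44) = 55.52 → 56
B = 65 + 0.24 × (170 − 65) = 90.2 → 90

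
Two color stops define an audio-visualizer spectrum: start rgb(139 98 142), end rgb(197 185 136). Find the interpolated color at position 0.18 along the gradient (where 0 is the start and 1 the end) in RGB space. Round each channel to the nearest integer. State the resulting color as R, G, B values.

R = 139 + 0.18 × (197 − 139) = 139 + 0.18 × 58 = 149.44 → 149
G = 98 + 0.18 × (185 − 98) = 98 + 0.18 × 87 = 113.66 → 114
B = 142 + 0.18 × (136 − 142) = 142 + 0.18 × -6 = 140.92 → 141

(149, 114, 141)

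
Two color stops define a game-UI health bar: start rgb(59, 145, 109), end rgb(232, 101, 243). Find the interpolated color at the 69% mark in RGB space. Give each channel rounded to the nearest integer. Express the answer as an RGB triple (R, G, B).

69% corresponds to t = 0.69.
R = 59 + 0.69 × (232 − 59) = 59 + 0.69 × 173 = 178.37 → 178
G = 145 + 0.69 × (101 − 145) = 145 + 0.69 × -44 = 114.64 → 115
B = 109 + 0.69 × (243 − 109) = 109 + 0.69 × 134 = 201.46 → 201

(178, 115, 201)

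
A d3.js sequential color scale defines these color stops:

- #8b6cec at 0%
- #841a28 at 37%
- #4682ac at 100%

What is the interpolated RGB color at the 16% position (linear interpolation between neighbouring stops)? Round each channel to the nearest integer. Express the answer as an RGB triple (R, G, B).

(136, 73, 151)

16% lies between the 0% and 37% stops, so the local fraction is t = (16 − 0)/(37 − 0) = 16/37 ≈ 0.4324.
#8b6cec → (139, 108, 236); #841a28 → (132, 26, 40).
R = 139 + 0.4324 × (132 − 139) = 135.973 → 136
G = 108 + 0.4324 × (26 − 108) = 72.543 → 73
B = 236 + 0.4324 × (40 − 236) = 151.25 → 151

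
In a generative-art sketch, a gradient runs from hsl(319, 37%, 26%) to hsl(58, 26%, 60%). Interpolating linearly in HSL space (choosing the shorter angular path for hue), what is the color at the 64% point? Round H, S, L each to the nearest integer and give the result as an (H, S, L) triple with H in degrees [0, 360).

Hue: 58 − 319 = -261°, but |-261| > 180 so the shorter arc goes the other way: Δh = -261 + 360 = 99°.
H = 319 + 0.64 × (99) = 382.36 → 382 → 382 mod 360 = 22°
S = 37 + 0.64 × (26 − 37) = 29.96 → 30%
L = 26 + 0.64 × (60 − 26) = 47.76 → 48%

(22, 30, 48)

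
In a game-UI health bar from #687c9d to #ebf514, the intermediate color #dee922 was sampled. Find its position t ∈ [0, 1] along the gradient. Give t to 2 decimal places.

Invert the lerp on the B channel (largest span, 137): t = (34 − 157) / (20 − 157) = -123/-137 = 0.89781.
Check on R: (222 − 104)/(235 − 104) = 0.9008 ✓

0.90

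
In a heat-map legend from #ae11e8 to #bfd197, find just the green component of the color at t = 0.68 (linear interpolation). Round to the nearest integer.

148

G₁ = 17 (from #ae11e8), G₂ = 209 (from #bfd197).
G = 17 + 0.68 × (209 − 17) = 147.56 → 148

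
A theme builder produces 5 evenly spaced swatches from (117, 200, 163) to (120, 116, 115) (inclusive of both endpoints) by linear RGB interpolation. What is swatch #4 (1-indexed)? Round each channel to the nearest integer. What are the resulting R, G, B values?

(119, 137, 127)

With 5 swatches and endpoints inclusive, swatch 4 sits at t = (4 − 1)/(5 − 1) = 3/4 ≈ 0.75.
R = 117 + 0.75 × (120 − 117) = 119.25 → 119
G = 200 + 0.75 × (116 − 200) = 137 → 137
B = 163 + 0.75 × (115 − 163) = 127 → 127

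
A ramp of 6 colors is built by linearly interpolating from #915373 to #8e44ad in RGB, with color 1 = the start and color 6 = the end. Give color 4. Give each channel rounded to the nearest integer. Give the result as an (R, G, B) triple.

(143, 74, 150)

With 6 swatches and endpoints inclusive, swatch 4 sits at t = (4 − 1)/(6 − 1) = 3/5 ≈ 0.6.
#915373 → (145, 83, 115); #8e44ad → (142, 68, 173).
R = 145 + 0.6 × (142 − 145) = 143.2 → 143
G = 83 + 0.6 × (68 − 83) = 74 → 74
B = 115 + 0.6 × (173 − 115) = 149.8 → 150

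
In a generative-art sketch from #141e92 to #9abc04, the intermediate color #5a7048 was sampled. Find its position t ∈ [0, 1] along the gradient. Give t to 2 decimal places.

Invert the lerp on the G channel (largest span, 158): t = (112 − 30) / (188 − 30) = 82/158 = 0.51899.
Check on R: (90 − 20)/(154 − 20) = 0.5224 ✓

0.52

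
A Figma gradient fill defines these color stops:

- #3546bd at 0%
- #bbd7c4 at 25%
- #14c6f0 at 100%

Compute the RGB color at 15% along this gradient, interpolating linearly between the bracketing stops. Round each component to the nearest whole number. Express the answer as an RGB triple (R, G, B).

(133, 157, 193)

15% lies between the 0% and 25% stops, so the local fraction is t = (15 − 0)/(25 − 0) = 15/25 ≈ 0.6.
#3546bd → (53, 70, 189); #bbd7c4 → (187, 215, 196).
R = 53 + 0.6 × (187 − 53) = 133.4 → 133
G = 70 + 0.6 × (215 − 70) = 157 → 157
B = 189 + 0.6 × (196 − 189) = 193.2 → 193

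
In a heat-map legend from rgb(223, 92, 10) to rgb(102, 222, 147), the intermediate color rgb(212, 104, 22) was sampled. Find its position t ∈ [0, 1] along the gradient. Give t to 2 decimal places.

0.09

Invert the lerp on the B channel (largest span, 137): t = (22 − 10) / (147 − 10) = 12/137 = 0.087591.
Check on R: (212 − 223)/(102 − 223) = 0.09091 ✓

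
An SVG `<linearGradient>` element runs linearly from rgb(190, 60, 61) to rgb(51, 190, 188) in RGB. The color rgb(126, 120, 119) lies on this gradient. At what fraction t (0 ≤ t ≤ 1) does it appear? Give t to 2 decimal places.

0.46

Invert the lerp on the R channel (largest span, 139): t = (126 − 190) / (51 − 190) = -64/-139 = 0.46043.
Check on G: (120 − 60)/(190 − 60) = 0.4615 ✓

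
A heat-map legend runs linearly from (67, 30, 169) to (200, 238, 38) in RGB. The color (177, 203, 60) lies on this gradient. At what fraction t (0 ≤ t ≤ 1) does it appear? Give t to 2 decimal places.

0.83

Invert the lerp on the G channel (largest span, 208): t = (203 − 30) / (238 − 30) = 173/208 = 0.83173.
Check on R: (177 − 67)/(200 − 67) = 0.8271 ✓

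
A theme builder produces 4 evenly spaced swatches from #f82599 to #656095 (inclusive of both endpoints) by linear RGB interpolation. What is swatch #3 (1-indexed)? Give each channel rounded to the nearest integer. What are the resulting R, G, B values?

With 4 swatches and endpoints inclusive, swatch 3 sits at t = (3 − 1)/(4 − 1) = 2/3 ≈ 0.6667.
#f82599 → (248, 37, 153); #656095 → (101, 96, 149).
R = 248 + 0.6667 × (101 − 248) = 149.995 → 150
G = 37 + 0.6667 × (96 − 37) = 76.335 → 76
B = 153 + 0.6667 × (149 − 153) = 150.333 → 150

(150, 76, 150)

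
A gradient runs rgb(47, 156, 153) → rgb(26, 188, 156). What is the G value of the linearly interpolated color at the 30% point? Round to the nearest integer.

166

G = 156 + 0.3 × (188 − 156) = 165.6 → 166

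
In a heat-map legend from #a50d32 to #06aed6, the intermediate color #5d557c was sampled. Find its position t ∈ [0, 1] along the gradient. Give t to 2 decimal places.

0.45

Invert the lerp on the B channel (largest span, 164): t = (124 − 50) / (214 − 50) = 74/164 = 0.45122.
Check on R: (93 − 165)/(6 − 165) = 0.4528 ✓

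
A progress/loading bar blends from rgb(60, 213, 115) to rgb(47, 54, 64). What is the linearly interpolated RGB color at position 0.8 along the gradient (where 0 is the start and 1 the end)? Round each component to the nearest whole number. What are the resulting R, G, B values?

R = 60 + 0.8 × (47 − 60) = 60 + 0.8 × -13 = 49.6 → 50
G = 213 + 0.8 × (54 − 213) = 213 + 0.8 × -159 = 85.8 → 86
B = 115 + 0.8 × (64 − 115) = 115 + 0.8 × -51 = 74.2 → 74
So the blended color is (50, 86, 74), about #32564a.

(50, 86, 74)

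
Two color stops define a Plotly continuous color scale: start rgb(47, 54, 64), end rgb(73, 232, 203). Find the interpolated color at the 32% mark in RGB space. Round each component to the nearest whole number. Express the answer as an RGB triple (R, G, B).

(55, 111, 108)

32% corresponds to t = 0.32.
R = 47 + 0.32 × (73 − 47) = 47 + 0.32 × 26 = 55.32 → 55
G = 54 + 0.32 × (232 − 54) = 54 + 0.32 × 178 = 110.96 → 111
B = 64 + 0.32 × (203 − 64) = 64 + 0.32 × 139 = 108.48 → 108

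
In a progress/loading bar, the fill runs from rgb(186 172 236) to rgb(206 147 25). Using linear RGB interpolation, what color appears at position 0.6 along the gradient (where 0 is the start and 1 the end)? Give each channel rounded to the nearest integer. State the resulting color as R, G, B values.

(198, 157, 109)

R = 186 + 0.6 × (206 − 186) = 186 + 0.6 × 20 = 198 → 198
G = 172 + 0.6 × (147 − 172) = 172 + 0.6 × -25 = 157 → 157
B = 236 + 0.6 × (25 − 236) = 236 + 0.6 × -211 = 109.4 → 109
So the blended color is (198, 157, 109), about #c69d6d.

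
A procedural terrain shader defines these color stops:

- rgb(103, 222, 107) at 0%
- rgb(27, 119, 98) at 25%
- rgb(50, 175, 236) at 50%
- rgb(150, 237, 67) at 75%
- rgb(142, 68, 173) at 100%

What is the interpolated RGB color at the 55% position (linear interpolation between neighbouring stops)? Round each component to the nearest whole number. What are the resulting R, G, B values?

(70, 187, 202)

55% lies between the 50% and 75% stops, so the local fraction is t = (55 − 50)/(75 − 50) = 5/25 ≈ 0.2.
R = 50 + 0.2 × (150 − 50) = 70 → 70
G = 175 + 0.2 × (237 − 175) = 187.4 → 187
B = 236 + 0.2 × (67 − 236) = 202.2 → 202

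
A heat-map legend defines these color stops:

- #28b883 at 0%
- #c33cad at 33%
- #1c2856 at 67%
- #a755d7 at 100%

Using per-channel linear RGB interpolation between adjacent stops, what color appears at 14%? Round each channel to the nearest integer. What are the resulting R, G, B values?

(106, 131, 149)

14% lies between the 0% and 33% stops, so the local fraction is t = (14 − 0)/(33 − 0) = 14/33 ≈ 0.4242.
#28b883 → (40, 184, 131); #c33cad → (195, 60, 173).
R = 40 + 0.4242 × (195 − 40) = 105.751 → 106
G = 184 + 0.4242 × (60 − 184) = 131.399 → 131
B = 131 + 0.4242 × (173 − 131) = 148.816 → 149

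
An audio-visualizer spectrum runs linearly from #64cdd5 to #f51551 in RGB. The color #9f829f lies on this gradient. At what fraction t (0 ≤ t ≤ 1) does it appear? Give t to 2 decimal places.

0.41

Invert the lerp on the G channel (largest span, 184): t = (130 − 205) / (21 − 205) = -75/-184 = 0.40761.
Check on R: (159 − 100)/(245 − 100) = 0.4069 ✓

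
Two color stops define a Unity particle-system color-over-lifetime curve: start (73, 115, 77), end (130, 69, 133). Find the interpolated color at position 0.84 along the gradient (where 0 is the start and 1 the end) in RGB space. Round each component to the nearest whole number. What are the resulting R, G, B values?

R = 73 + 0.84 × (130 − 73) = 73 + 0.84 × 57 = 120.88 → 121
G = 115 + 0.84 × (69 − 115) = 115 + 0.84 × -46 = 76.36 → 76
B = 77 + 0.84 × (133 − 77) = 77 + 0.84 × 56 = 124.04 → 124

(121, 76, 124)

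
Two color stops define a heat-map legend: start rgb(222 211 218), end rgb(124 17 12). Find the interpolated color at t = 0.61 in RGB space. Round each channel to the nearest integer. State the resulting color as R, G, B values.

R = 222 + 0.61 × (124 − 222) = 222 + 0.61 × -98 = 162.22 → 162
G = 211 + 0.61 × (17 − 211) = 211 + 0.61 × -194 = 92.66 → 93
B = 218 + 0.61 × (12 − 218) = 218 + 0.61 × -206 = 92.34 → 92

(162, 93, 92)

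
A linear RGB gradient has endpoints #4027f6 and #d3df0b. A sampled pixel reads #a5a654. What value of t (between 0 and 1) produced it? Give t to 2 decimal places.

Invert the lerp on the B channel (largest span, 235): t = (84 − 246) / (11 − 246) = -162/-235 = 0.68936.
Check on R: (165 − 64)/(211 − 64) = 0.6871 ✓

0.69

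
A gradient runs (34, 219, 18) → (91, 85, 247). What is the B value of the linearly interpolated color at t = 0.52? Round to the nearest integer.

137

B = 18 + 0.52 × (247 − 18) = 137.08 → 137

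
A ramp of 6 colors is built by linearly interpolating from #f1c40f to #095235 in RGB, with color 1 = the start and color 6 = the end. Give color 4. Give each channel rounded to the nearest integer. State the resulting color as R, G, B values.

(102, 128, 38)

With 6 swatches and endpoints inclusive, swatch 4 sits at t = (4 − 1)/(6 − 1) = 3/5 ≈ 0.6.
#f1c40f → (241, 196, 15); #095235 → (9, 82, 53).
R = 241 + 0.6 × (9 − 241) = 101.8 → 102
G = 196 + 0.6 × (82 − 196) = 127.6 → 128
B = 15 + 0.6 × (53 − 15) = 37.8 → 38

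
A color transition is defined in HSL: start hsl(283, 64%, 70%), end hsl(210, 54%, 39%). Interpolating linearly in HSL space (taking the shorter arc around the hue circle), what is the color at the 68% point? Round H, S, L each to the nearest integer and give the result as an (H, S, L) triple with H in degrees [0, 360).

(233, 57, 49)

Hue arc: Δh = 210 − 283 = -73° (|Δh| ≤ 180, already the shorter path).
H = 283 + 0.68 × (-73) = 233.36 → 233°
S = 64 + 0.68 × (54 − 64) = 57.2 → 57%
L = 70 + 0.68 × (39 − 70) = 48.92 → 49%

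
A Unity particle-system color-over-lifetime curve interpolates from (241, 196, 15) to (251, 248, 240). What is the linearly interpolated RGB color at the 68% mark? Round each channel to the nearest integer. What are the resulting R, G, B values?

68% corresponds to t = 0.68.
R = 241 + 0.68 × (251 − 241) = 241 + 0.68 × 10 = 247.8 → 248
G = 196 + 0.68 × (248 − 196) = 196 + 0.68 × 52 = 231.36 → 231
B = 15 + 0.68 × (240 − 15) = 15 + 0.68 × 225 = 168 → 168

(248, 231, 168)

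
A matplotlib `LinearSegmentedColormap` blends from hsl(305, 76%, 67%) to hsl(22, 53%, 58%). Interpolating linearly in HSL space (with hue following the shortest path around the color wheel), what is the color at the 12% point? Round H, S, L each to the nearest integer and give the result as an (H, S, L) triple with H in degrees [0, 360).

Hue: 22 − 305 = -283°, but |-283| > 180 so the shorter arc goes the other way: Δh = -283 + 360 = 77°.
H = 305 + 0.12 × (77) = 314.24 → 314°
S = 76 + 0.12 × (53 − 76) = 73.24 → 73%
L = 67 + 0.12 × (58 − 67) = 65.92 → 66%

(314, 73, 66)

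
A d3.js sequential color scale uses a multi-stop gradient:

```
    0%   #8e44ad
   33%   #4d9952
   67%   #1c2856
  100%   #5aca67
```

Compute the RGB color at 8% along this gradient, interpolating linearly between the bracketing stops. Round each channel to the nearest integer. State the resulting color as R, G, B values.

(126, 89, 151)

8% lies between the 0% and 33% stops, so the local fraction is t = (8 − 0)/(33 − 0) = 8/33 ≈ 0.2424.
#8e44ad → (142, 68, 173); #4d9952 → (77, 153, 82).
R = 142 + 0.2424 × (77 − 142) = 126.244 → 126
G = 68 + 0.2424 × (153 − 68) = 88.604 → 89
B = 173 + 0.2424 × (82 − 173) = 150.942 → 151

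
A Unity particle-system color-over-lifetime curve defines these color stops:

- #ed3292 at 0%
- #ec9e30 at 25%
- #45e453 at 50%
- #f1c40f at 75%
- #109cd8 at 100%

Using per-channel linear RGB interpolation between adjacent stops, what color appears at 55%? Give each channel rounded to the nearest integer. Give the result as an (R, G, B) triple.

(103, 222, 69)

55% lies between the 50% and 75% stops, so the local fraction is t = (55 − 50)/(75 − 50) = 5/25 ≈ 0.2.
#45e453 → (69, 228, 83); #f1c40f → (241, 196, 15).
R = 69 + 0.2 × (241 − 69) = 103.4 → 103
G = 228 + 0.2 × (196 − 228) = 221.6 → 222
B = 83 + 0.2 × (15 − 83) = 69.4 → 69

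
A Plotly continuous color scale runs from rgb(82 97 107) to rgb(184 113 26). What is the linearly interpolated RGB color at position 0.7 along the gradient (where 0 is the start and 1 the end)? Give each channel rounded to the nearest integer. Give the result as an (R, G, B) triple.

(153, 108, 50)

R = 82 + 0.7 × (184 − 82) = 82 + 0.7 × 102 = 153.4 → 153
G = 97 + 0.7 × (113 − 97) = 97 + 0.7 × 16 = 108.2 → 108
B = 107 + 0.7 × (26 − 107) = 107 + 0.7 × -81 = 50.3 → 50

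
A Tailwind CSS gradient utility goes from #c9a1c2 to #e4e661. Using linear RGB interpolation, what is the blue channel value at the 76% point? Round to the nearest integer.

B₁ = 194 (from #c9a1c2), B₂ = 97 (from #e4e661).
B = 194 + 0.76 × (97 − 194) = 120.28 → 120

120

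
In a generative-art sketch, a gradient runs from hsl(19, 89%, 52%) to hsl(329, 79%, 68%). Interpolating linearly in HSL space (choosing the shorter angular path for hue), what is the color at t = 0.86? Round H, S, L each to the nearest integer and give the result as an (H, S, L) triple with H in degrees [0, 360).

(336, 80, 66)

Hue: 329 − 19 = 310°, but |310| > 180 so the shorter arc goes the other way: Δh = 310 − 360 = -50°.
H = 19 + 0.86 × (-50) = -24 → -24 → -24 mod 360 = 336°
S = 89 + 0.86 × (79 − 89) = 80.4 → 80%
L = 52 + 0.86 × (68 − 52) = 65.76 → 66%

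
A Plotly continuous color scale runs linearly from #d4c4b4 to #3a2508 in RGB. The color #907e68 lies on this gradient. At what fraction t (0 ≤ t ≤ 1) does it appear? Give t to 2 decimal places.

Invert the lerp on the B channel (largest span, 172): t = (104 − 180) / (8 − 180) = -76/-172 = 0.44186.
Check on R: (144 − 212)/(58 − 212) = 0.4416 ✓

0.44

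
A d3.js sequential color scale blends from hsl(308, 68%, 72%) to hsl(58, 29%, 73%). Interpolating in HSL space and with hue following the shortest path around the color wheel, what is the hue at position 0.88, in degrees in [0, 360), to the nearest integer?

Hue: 58 − 308 = -250°, but |-250| > 180 so the shorter arc goes the other way: Δh = -250 + 360 = 110°.
H = 308 + 0.88 × (110) = 404.8 → 405 → 405 mod 360 = 45°

45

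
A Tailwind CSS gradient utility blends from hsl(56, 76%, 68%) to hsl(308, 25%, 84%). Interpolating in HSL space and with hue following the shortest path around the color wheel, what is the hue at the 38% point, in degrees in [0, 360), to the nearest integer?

Hue: 308 − 56 = 252°, but |252| > 180 so the shorter arc goes the other way: Δh = 252 − 360 = -108°.
H = 56 + 0.38 × (-108) = 14.96 → 15°

15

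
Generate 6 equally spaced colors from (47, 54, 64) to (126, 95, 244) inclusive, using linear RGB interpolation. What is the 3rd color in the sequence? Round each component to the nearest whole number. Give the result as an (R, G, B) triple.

With 6 swatches and endpoints inclusive, swatch 3 sits at t = (3 − 1)/(6 − 1) = 2/5 ≈ 0.4.
R = 47 + 0.4 × (126 − 47) = 78.6 → 79
G = 54 + 0.4 × (95 − 54) = 70.4 → 70
B = 64 + 0.4 × (244 − 64) = 136 → 136

(79, 70, 136)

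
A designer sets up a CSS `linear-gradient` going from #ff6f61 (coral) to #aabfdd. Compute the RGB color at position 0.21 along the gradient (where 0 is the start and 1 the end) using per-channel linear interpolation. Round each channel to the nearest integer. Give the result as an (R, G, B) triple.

(237, 128, 123)

#ff6f61 → (255, 111, 97); #aabfdd → (170, 191, 221).
R = 255 + 0.21 × (170 − 255) = 255 + 0.21 × -85 = 237.15 → 237
G = 111 + 0.21 × (191 − 111) = 111 + 0.21 × 80 = 127.8 → 128
B = 97 + 0.21 × (221 − 97) = 97 + 0.21 × 124 = 123.04 → 123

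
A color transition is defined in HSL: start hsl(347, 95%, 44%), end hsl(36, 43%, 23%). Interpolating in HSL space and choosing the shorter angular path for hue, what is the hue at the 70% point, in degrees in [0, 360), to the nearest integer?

Hue: 36 − 347 = -311°, but |-311| > 180 so the shorter arc goes the other way: Δh = -311 + 360 = 49°.
H = 347 + 0.7 × (49) = 381.3 → 381 → 381 mod 360 = 21°

21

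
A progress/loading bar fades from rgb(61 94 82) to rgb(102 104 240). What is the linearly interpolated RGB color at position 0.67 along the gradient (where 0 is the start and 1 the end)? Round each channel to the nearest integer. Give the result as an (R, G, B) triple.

(88, 101, 188)

R = 61 + 0.67 × (102 − 61) = 61 + 0.67 × 41 = 88.47 → 88
G = 94 + 0.67 × (104 − 94) = 94 + 0.67 × 10 = 100.7 → 101
B = 82 + 0.67 × (240 − 82) = 82 + 0.67 × 158 = 187.86 → 188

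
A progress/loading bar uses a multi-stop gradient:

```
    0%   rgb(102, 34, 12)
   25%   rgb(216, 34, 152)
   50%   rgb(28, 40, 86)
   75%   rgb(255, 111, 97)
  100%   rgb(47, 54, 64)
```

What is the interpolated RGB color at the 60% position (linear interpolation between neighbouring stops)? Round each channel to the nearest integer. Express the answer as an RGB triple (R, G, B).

60% lies between the 50% and 75% stops, so the local fraction is t = (60 − 50)/(75 − 50) = 10/25 ≈ 0.4.
R = 28 + 0.4 × (255 − 28) = 118.8 → 119
G = 40 + 0.4 × (111 − 40) = 68.4 → 68
B = 86 + 0.4 × (97 − 86) = 90.4 → 90

(119, 68, 90)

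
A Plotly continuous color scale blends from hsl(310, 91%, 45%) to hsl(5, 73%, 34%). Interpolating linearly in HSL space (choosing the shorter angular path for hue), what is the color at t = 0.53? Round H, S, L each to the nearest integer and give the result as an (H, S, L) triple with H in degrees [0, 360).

Hue: 5 − 310 = -305°, but |-305| > 180 so the shorter arc goes the other way: Δh = -305 + 360 = 55°.
H = 310 + 0.53 × (55) = 339.15 → 339°
S = 91 + 0.53 × (73 − 91) = 81.46 → 81%
L = 45 + 0.53 × (34 − 45) = 39.17 → 39%

(339, 81, 39)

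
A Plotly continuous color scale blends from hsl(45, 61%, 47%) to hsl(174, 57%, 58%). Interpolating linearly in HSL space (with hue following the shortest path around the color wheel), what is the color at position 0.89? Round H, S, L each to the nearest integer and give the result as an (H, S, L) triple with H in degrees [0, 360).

(160, 57, 57)

Hue arc: Δh = 174 − 45 = 129° (|Δh| ≤ 180, already the shorter path).
H = 45 + 0.89 × (129) = 159.81 → 160°
S = 61 + 0.89 × (57 − 61) = 57.44 → 57%
L = 47 + 0.89 × (58 − 47) = 56.79 → 57%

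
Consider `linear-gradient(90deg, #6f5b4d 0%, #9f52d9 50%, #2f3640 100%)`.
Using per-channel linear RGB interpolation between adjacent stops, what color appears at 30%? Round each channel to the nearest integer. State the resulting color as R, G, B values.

(140, 86, 161)

30% lies between the 0% and 50% stops, so the local fraction is t = (30 − 0)/(50 − 0) = 30/50 ≈ 0.6.
#6f5b4d → (111, 91, 77); #9f52d9 → (159, 82, 217).
R = 111 + 0.6 × (159 − 111) = 139.8 → 140
G = 91 + 0.6 × (82 − 91) = 85.6 → 86
B = 77 + 0.6 × (217 − 77) = 161 → 161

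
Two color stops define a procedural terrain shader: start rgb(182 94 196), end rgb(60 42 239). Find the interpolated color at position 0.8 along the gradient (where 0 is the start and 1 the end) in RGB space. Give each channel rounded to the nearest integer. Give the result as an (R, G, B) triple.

R = 182 + 0.8 × (60 − 182) = 182 + 0.8 × -122 = 84.4 → 84
G = 94 + 0.8 × (42 − 94) = 94 + 0.8 × -52 = 52.4 → 52
B = 196 + 0.8 × (239 − 196) = 196 + 0.8 × 43 = 230.4 → 230

(84, 52, 230)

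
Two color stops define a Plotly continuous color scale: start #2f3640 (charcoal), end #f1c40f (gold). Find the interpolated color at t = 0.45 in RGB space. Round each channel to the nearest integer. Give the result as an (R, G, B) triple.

(134, 118, 42)

#2f3640 → (47, 54, 64); #f1c40f → (241, 196, 15).
R = 47 + 0.45 × (241 − 47) = 47 + 0.45 × 194 = 134.3 → 134
G = 54 + 0.45 × (196 − 54) = 54 + 0.45 × 142 = 117.9 → 118
B = 64 + 0.45 × (15 − 64) = 64 + 0.45 × -49 = 41.95 → 42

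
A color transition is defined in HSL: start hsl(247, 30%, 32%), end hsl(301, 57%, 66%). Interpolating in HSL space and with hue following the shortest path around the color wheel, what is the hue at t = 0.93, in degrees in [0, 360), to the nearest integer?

Hue arc: Δh = 301 − 247 = 54° (|Δh| ≤ 180, already the shorter path).
H = 247 + 0.93 × (54) = 297.22 → 297°

297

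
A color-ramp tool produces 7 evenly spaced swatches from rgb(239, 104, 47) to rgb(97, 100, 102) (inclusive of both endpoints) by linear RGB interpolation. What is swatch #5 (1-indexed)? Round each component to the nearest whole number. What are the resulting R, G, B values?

(144, 101, 84)

With 7 swatches and endpoints inclusive, swatch 5 sits at t = (5 − 1)/(7 − 1) = 4/6 ≈ 0.6667.
R = 239 + 0.6667 × (97 − 239) = 144.329 → 144
G = 104 + 0.6667 × (100 − 104) = 101.333 → 101
B = 47 + 0.6667 × (102 − 47) = 83.668 → 84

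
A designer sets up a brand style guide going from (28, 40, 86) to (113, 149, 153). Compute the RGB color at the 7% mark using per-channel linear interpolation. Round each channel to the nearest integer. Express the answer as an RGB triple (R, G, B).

(34, 48, 91)

7% corresponds to t = 0.07.
R = 28 + 0.07 × (113 − 28) = 28 + 0.07 × 85 = 33.95 → 34
G = 40 + 0.07 × (149 − 40) = 40 + 0.07 × 109 = 47.63 → 48
B = 86 + 0.07 × (153 − 86) = 86 + 0.07 × 67 = 90.69 → 91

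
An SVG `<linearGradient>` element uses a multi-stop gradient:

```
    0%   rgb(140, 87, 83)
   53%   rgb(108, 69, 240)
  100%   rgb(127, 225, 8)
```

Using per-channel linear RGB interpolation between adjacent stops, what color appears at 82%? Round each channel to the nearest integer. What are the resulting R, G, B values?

82% lies between the 53% and 100% stops, so the local fraction is t = (82 − 53)/(100 − 53) = 29/47 ≈ 0.617.
R = 108 + 0.617 × (127 − 108) = 119.723 → 120
G = 69 + 0.617 × (225 − 69) = 165.252 → 165
B = 240 + 0.617 × (8 − 240) = 96.856 → 97

(120, 165, 97)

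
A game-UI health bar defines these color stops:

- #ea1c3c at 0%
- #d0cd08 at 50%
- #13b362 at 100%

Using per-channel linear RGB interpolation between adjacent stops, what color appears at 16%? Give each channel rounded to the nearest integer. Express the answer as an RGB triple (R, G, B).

(226, 85, 43)

16% lies between the 0% and 50% stops, so the local fraction is t = (16 − 0)/(50 − 0) = 16/50 ≈ 0.32.
#ea1c3c → (234, 28, 60); #d0cd08 → (208, 205, 8).
R = 234 + 0.32 × (208 − 234) = 225.68 → 226
G = 28 + 0.32 × (205 − 28) = 84.64 → 85
B = 60 + 0.32 × (8 − 60) = 43.36 → 43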